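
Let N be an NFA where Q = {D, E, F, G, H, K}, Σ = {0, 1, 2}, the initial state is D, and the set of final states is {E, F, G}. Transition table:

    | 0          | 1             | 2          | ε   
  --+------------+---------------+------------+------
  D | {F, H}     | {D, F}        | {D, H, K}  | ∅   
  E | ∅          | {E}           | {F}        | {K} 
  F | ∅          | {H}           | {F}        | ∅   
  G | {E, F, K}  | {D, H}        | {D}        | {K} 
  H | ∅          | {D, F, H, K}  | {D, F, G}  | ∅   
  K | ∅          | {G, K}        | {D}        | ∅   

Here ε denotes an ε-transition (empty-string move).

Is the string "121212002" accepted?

No

Start in {D}.
Read '1': D→{D, F}; now {D, F}.
Read '2': D→{D, H, K}, F→{F}; now {D, F, H, K}.
Read '1': D→{D, F}, F→{H}, H→{D, F, H, K}, K→{G, K}; now {D, F, G, H, K}.
Read '2': D→{D, H, K}, F→{F}, G→{D}, H→{D, F, G}, K→{D}; now {D, F, G, H, K}.
Read '1': D→{D, F}, F→{H}, G→{D, H}, H→{D, F, H, K}, K→{G, K}; now {D, F, G, H, K}.
Read '2': D→{D, H, K}, F→{F}, G→{D}, H→{D, F, G}, K→{D}; now {D, F, G, H, K}.
Read '0': D→{F, H}, F→∅, G→{E, F, K}, H→∅, K→∅; now {E, F, H, K}.
Read '0': E→∅, F→∅, H→∅, K→∅; now ∅.
The set is empty and remains empty for the remaining 1 symbol.
The final set ∅ contains no accepting state.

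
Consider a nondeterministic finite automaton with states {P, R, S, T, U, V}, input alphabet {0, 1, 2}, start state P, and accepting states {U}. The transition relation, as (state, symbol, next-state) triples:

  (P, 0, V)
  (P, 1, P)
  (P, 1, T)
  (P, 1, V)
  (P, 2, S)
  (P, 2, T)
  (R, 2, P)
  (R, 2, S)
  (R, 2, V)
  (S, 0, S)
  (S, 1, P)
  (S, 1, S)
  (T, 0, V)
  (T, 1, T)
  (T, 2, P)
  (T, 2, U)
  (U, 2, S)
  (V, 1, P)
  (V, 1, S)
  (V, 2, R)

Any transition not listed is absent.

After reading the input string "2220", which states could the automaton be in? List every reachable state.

{S, V}

Start in {P}.
Read '2': P→{S, T}; now {S, T}.
Read '2': S→∅, T→{P, U}; now {P, U}.
Read '2': P→{S, T}, U→{S}; now {S, T}.
Read '0': S→{S}, T→{V}; now {S, V}.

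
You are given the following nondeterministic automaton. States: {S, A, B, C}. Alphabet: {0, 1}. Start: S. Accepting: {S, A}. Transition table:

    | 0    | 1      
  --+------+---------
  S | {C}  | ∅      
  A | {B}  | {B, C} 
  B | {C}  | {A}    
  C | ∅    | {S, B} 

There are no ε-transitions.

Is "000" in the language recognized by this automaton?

No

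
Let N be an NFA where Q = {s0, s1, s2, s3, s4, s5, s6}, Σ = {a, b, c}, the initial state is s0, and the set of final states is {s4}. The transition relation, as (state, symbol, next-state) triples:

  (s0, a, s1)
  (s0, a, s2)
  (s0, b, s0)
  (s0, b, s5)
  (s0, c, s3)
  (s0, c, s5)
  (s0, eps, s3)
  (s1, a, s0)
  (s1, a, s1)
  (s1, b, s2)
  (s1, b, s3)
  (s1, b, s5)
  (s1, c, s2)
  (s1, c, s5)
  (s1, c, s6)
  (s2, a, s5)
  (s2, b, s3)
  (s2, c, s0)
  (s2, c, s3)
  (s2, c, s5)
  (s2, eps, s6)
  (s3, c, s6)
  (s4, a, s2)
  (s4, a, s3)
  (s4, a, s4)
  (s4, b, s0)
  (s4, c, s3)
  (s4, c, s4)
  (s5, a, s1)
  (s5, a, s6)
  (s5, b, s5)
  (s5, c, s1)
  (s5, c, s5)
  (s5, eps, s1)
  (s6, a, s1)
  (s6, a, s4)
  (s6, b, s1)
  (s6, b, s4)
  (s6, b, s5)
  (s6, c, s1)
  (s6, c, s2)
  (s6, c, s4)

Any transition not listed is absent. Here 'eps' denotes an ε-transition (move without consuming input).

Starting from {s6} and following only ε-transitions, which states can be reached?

Begin with {s6}.
No ε-moves leave this set, so the closure equals the set itself.

{s6}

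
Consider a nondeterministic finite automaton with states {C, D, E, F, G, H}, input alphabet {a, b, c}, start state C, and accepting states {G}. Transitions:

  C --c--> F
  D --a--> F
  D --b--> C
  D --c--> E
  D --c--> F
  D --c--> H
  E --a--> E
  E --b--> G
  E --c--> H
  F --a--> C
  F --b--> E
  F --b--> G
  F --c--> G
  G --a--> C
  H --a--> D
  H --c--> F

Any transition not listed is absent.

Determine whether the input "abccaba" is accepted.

No

Start in {C}.
Read 'a': C→∅; now ∅.
The set is empty and remains empty for the remaining 6 symbols.
The final set ∅ contains no accepting state.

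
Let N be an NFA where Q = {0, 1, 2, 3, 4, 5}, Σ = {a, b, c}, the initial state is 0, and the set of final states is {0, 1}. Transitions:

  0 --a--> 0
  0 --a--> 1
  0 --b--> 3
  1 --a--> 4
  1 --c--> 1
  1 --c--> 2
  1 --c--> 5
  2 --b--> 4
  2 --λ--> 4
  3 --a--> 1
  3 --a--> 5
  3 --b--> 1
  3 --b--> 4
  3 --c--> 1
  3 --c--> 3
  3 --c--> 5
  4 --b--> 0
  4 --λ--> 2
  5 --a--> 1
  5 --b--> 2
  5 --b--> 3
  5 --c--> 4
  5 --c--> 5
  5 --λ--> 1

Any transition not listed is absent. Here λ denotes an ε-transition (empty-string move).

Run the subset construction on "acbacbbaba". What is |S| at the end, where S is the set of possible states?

Start in {0}.
Read 'a': {0} → {0, 1}.
Read 'c': {0, 1} → {1, 2, 4, 5}.
Read 'b': {1, 2, 4, 5} → {0, 2, 3, 4}.
Read 'a': {0, 2, 3, 4} → {0, 1, 5}.
Read 'c': {0, 1, 5} → {1, 2, 4, 5}.
Read 'b': {1, 2, 4, 5} → {0, 2, 3, 4}.
Read 'b': {0, 2, 3, 4} → {0, 1, 2, 3, 4}.
Read 'a': {0, 1, 2, 3, 4} → {0, 1, 2, 4, 5}.
Read 'b': {0, 1, 2, 4, 5} → {0, 2, 3, 4}.
Read 'a': {0, 2, 3, 4} → {0, 1, 5}.
That set has 3 states.

3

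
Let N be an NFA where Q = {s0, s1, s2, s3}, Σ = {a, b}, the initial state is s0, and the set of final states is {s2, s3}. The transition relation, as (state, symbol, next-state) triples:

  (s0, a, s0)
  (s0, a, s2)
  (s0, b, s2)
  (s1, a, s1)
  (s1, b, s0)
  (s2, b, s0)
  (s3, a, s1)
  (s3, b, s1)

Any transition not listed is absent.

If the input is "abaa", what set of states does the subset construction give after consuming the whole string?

{s0, s2}

Start in {s0}.
Read 'a': {s0} → {s0, s2}.
Read 'b': {s0, s2} → {s0, s2}.
Read 'a': {s0, s2} → {s0, s2}.
Read 'a': {s0, s2} → {s0, s2}.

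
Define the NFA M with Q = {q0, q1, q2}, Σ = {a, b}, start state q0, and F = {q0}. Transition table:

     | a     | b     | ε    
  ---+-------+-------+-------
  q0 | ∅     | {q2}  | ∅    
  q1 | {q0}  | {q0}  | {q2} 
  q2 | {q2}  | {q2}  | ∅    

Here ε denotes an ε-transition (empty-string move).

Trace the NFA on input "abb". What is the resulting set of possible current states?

∅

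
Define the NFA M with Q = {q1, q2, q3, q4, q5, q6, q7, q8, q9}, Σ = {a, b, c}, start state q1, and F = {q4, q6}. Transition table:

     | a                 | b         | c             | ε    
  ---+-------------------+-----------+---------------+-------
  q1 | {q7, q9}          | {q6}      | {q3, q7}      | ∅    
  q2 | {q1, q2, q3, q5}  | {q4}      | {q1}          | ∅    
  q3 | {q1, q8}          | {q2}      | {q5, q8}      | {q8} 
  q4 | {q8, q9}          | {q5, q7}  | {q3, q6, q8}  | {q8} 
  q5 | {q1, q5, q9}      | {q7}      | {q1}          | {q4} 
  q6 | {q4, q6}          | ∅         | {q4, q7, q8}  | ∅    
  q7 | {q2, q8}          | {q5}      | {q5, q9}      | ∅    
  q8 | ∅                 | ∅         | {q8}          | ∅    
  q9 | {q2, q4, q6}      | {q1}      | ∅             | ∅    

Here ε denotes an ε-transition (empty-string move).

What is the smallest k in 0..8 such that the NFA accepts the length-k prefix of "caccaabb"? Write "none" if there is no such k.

4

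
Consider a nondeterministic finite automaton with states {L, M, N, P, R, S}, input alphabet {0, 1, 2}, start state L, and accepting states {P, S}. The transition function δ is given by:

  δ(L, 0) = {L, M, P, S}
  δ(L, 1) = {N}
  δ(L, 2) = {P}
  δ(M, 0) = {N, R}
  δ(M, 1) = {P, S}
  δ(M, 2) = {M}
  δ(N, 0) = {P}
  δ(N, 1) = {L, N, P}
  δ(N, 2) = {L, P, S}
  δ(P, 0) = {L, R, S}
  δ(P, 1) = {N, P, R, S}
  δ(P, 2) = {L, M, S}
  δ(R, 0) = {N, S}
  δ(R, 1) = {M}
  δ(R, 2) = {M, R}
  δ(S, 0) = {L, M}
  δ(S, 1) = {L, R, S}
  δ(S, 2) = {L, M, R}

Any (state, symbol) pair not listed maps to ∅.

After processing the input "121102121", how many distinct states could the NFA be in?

6

Start in {L}.
Read '1': L→{N}; now {N}.
Read '2': N→{L, P, S}; now {L, P, S}.
Read '1': L→{N}, P→{N, P, R, S}, S→{L, R, S}; now {L, N, P, R, S}.
Read '1': L→{N}, N→{L, N, P}, P→{N, P, R, S}, R→{M}, S→{L, R, S}; now {L, M, N, P, R, S}.
Read '0': L→{L, M, P, S}, M→{N, R}, N→{P}, P→{L, R, S}, R→{N, S}, S→{L, M}; now {L, M, N, P, R, S}.
Read '2': L→{P}, M→{M}, N→{L, P, S}, P→{L, M, S}, R→{M, R}, S→{L, M, R}; now {L, M, P, R, S}.
Read '1': L→{N}, M→{P, S}, P→{N, P, R, S}, R→{M}, S→{L, R, S}; now {L, M, N, P, R, S}.
Read '2': L→{P}, M→{M}, N→{L, P, S}, P→{L, M, S}, R→{M, R}, S→{L, M, R}; now {L, M, P, R, S}.
Read '1': L→{N}, M→{P, S}, P→{N, P, R, S}, R→{M}, S→{L, R, S}; now {L, M, N, P, R, S}.
That set has 6 states.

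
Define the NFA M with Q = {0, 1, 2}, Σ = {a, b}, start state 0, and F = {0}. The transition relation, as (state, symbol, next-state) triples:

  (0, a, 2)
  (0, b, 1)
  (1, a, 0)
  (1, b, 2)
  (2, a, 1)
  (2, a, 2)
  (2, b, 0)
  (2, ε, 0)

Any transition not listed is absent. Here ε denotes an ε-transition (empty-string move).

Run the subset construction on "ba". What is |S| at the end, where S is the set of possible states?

1

Start in {0}.
Read 'b': 0→{1}; now {1}.
Read 'a': 1→{0}; now {0}.
That set has 1 state.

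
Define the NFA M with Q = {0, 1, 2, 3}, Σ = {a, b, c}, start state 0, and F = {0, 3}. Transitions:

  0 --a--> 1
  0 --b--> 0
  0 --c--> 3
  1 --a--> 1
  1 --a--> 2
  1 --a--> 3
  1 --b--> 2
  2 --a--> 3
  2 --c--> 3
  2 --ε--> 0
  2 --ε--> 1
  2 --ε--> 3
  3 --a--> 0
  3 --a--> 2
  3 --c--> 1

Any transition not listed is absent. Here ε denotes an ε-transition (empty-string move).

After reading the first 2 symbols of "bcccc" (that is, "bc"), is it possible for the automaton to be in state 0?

Start in {0}.
Read 'b': 0→{0}; now {0}.
Read 'c': 0→{3}; now {3}.
State 0 is not in {3}.

No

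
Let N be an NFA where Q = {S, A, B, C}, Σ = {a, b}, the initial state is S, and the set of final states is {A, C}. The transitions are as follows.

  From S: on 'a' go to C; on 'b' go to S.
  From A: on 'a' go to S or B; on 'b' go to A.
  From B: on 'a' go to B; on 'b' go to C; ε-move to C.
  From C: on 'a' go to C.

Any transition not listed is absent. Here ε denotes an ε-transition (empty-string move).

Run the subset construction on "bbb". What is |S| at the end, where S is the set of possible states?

Start in {S}.
Read 'b': {S} → {S}.
Read 'b': {S} → {S}.
Read 'b': {S} → {S}.
That set has 1 state.

1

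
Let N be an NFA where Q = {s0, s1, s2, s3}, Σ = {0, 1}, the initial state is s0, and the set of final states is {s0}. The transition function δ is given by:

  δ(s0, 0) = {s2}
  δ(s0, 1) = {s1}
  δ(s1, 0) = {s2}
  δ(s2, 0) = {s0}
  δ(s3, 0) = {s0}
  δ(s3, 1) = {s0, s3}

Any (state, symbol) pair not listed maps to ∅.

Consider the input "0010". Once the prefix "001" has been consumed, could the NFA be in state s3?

No

Start in {s0}.
Read '0': s0→{s2}; now {s2}.
Read '0': s2→{s0}; now {s0}.
Read '1': s0→{s1}; now {s1}.
State s3 is not in {s1}.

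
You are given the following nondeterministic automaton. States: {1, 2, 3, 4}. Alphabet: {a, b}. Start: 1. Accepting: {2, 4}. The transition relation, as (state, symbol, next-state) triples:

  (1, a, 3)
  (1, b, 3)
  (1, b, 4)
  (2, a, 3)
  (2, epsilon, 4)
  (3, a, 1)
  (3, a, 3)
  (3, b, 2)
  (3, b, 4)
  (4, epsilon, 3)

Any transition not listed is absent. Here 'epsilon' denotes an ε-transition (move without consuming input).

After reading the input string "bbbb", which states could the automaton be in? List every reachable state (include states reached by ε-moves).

{2, 3, 4}

Start in {1}.
Read 'b': 1→{3, 4}; now {3, 4}.
Read 'b': 3→{2, 4}, 4→∅; union {2, 4}; ε-closure = {2, 3, 4}.
Read 'b': 2→∅, 3→{2, 4}, 4→∅; union {2, 4}; ε-closure = {2, 3, 4}.
Read 'b': 2→∅, 3→{2, 4}, 4→∅; union {2, 4}; ε-closure = {2, 3, 4}.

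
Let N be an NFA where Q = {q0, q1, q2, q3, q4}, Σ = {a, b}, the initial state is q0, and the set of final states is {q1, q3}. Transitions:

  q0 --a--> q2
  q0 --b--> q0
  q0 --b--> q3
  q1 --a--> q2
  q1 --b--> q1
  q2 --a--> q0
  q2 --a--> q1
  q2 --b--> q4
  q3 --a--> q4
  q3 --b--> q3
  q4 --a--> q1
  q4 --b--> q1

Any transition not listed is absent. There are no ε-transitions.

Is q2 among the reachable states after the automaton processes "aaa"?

Yes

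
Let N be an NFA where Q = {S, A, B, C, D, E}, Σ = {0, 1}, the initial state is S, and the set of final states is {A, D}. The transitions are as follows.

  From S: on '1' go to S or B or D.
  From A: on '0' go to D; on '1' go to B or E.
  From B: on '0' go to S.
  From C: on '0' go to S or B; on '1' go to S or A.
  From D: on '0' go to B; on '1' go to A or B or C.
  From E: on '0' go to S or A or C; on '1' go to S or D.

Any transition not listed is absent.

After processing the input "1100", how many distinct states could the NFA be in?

2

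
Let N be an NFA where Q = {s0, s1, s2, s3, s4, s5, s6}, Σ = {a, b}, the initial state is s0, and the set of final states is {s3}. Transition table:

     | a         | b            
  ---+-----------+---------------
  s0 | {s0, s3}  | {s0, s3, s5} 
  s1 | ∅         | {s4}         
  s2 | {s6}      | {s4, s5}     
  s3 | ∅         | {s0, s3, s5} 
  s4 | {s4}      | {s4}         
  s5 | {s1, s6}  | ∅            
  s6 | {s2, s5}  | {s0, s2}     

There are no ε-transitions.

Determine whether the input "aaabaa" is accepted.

Start in {s0}.
Read 'a': s0→{s0, s3}; now {s0, s3}.
Read 'a': s0→{s0, s3}, s3→∅; now {s0, s3}.
Read 'a': s0→{s0, s3}, s3→∅; now {s0, s3}.
Read 'b': s0→{s0, s3, s5}, s3→{s0, s3, s5}; now {s0, s3, s5}.
Read 'a': s0→{s0, s3}, s3→∅, s5→{s1, s6}; now {s0, s1, s3, s6}.
Read 'a': s0→{s0, s3}, s1→∅, s3→∅, s6→{s2, s5}; now {s0, s2, s3, s5}.
The final set {s0, s2, s3, s5} contains the accepting state s3.

Yes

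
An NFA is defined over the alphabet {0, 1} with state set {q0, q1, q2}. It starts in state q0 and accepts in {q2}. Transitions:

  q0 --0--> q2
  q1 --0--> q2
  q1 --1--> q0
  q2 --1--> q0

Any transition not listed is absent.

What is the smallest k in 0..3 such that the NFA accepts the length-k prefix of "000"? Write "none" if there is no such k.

1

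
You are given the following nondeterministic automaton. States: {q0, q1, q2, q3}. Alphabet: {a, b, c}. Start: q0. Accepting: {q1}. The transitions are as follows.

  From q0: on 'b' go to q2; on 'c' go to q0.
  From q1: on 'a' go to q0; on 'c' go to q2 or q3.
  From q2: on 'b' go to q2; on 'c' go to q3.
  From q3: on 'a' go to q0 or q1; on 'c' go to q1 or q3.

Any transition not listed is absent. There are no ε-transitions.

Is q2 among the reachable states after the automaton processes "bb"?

Start in {q0}.
Read 'b': q0→{q2}; now {q2}.
Read 'b': q2→{q2}; now {q2}.
State q2 is in {q2}.

Yes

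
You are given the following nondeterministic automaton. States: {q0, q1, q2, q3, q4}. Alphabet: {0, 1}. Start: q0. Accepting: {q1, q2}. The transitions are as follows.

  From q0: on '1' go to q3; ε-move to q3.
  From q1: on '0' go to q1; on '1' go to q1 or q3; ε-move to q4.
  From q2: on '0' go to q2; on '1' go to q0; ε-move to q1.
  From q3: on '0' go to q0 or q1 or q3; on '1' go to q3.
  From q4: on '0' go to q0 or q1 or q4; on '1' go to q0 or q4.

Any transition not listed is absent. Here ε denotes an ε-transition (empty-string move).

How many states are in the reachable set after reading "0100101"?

4

Start: ε-closure({q0}) = {q0, q3}.
Read '0': q0→∅, q3→{q0, q1, q3}; union {q0, q1, q3}; ε-closure = {q0, q1, q3, q4}.
Read '1': q0→{q3}, q1→{q1, q3}, q3→{q3}, q4→{q0, q4}; now {q0, q1, q3, q4}.
Read '0': q0→∅, q1→{q1}, q3→{q0, q1, q3}, q4→{q0, q1, q4}; now {q0, q1, q3, q4}.
Read '0': q0→∅, q1→{q1}, q3→{q0, q1, q3}, q4→{q0, q1, q4}; now {q0, q1, q3, q4}.
Read '1': q0→{q3}, q1→{q1, q3}, q3→{q3}, q4→{q0, q4}; now {q0, q1, q3, q4}.
Read '0': q0→∅, q1→{q1}, q3→{q0, q1, q3}, q4→{q0, q1, q4}; now {q0, q1, q3, q4}.
Read '1': q0→{q3}, q1→{q1, q3}, q3→{q3}, q4→{q0, q4}; now {q0, q1, q3, q4}.
That set has 4 states.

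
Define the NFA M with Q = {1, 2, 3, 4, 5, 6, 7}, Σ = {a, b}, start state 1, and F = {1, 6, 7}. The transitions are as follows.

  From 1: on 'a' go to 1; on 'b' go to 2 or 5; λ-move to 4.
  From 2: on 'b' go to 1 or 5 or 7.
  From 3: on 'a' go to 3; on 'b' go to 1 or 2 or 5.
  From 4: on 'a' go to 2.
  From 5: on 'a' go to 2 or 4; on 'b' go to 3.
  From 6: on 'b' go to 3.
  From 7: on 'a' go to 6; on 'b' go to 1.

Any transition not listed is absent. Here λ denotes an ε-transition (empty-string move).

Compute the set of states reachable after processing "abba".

{1, 2, 3, 4, 6}

Start: ε-closure({1}) = {1, 4}.
Read 'a': {1, 4} → {1, 2, 4}.
Read 'b': {1, 2, 4} → {1, 2, 4, 5, 7}.
Read 'b': {1, 2, 4, 5, 7} → {1, 2, 3, 4, 5, 7}.
Read 'a': {1, 2, 3, 4, 5, 7} → {1, 2, 3, 4, 6}.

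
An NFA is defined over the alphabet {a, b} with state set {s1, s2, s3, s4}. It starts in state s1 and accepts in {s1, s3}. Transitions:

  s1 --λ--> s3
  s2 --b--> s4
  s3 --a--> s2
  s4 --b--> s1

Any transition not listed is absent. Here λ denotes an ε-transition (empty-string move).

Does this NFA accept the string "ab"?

Start: ε-closure({s1}) = {s1, s3}.
Read 'a': s1→∅, s3→{s2}; now {s2}.
Read 'b': s2→{s4}; now {s4}.
The final set {s4} contains no accepting state.

No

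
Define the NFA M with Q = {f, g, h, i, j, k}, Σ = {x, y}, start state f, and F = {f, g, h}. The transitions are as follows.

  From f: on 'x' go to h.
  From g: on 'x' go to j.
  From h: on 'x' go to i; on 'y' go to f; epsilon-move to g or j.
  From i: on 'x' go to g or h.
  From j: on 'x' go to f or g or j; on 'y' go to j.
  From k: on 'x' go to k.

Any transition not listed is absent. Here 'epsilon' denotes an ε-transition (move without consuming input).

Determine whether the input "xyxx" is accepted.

Yes

Start in {f}.
Read 'x': f→{h}; union {h}; ε-closure = {g, h, j}.
Read 'y': g→∅, h→{f}, j→{j}; now {f, j}.
Read 'x': f→{h}, j→{f, g, j}; now {f, g, h, j}.
Read 'x': f→{h}, g→{j}, h→{i}, j→{f, g, j}; now {f, g, h, i, j}.
The final set {f, g, h, i, j} contains the accepting states f, g, h.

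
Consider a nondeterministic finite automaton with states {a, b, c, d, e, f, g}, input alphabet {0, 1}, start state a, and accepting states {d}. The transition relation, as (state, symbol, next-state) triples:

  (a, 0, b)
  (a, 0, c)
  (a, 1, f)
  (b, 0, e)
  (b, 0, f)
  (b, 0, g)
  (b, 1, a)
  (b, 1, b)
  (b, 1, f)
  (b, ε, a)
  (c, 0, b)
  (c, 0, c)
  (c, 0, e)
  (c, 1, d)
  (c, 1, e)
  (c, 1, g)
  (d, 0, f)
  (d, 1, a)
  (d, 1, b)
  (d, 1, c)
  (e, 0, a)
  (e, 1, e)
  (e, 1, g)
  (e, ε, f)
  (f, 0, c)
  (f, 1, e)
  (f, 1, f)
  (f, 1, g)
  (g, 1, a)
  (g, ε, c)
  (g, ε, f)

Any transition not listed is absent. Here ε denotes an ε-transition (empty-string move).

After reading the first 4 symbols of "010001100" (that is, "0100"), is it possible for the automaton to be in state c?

Start in {a}.
Read '0': a→{b, c}; union {b, c}; ε-closure = {a, b, c}.
Read '1': a→{f}, b→{a, b, f}, c→{d, e, g}; union {a, b, d, e, f, g}; ε-closure = {a, b, c, d, e, f, g}.
Read '0': a→{b, c}, b→{e, f, g}, c→{b, c, e}, d→{f}, e→{a}, f→{c}, g→∅; now {a, b, c, e, f, g}.
Read '0': a→{b, c}, b→{e, f, g}, c→{b, c, e}, e→{a}, f→{c}, g→∅; now {a, b, c, e, f, g}.
State c is in {a, b, c, e, f, g}.

Yes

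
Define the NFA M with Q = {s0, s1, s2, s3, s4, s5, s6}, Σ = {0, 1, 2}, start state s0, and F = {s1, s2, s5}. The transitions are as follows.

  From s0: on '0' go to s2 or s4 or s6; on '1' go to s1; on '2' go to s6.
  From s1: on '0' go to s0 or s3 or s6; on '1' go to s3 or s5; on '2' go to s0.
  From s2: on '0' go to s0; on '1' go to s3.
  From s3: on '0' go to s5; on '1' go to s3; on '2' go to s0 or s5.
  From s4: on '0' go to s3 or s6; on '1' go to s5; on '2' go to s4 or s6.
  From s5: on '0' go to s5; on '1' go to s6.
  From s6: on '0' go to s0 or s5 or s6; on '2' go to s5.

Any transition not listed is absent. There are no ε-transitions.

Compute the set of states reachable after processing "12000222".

Start in {s0}.
Read '1': {s0} → {s1}.
Read '2': {s1} → {s0}.
Read '0': {s0} → {s2, s4, s6}.
Read '0': {s2, s4, s6} → {s0, s3, s5, s6}.
Read '0': {s0, s3, s5, s6} → {s0, s2, s4, s5, s6}.
Read '2': {s0, s2, s4, s5, s6} → {s4, s5, s6}.
Read '2': {s4, s5, s6} → {s4, s5, s6}.
Read '2': {s4, s5, s6} → {s4, s5, s6}.

{s4, s5, s6}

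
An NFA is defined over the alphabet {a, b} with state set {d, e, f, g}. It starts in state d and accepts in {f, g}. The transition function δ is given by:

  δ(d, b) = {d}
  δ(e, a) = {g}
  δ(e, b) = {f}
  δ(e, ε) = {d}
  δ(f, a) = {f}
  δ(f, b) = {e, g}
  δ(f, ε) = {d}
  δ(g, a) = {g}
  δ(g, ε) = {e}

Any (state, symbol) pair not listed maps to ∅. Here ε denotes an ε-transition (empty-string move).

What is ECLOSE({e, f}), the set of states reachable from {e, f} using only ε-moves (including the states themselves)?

{d, e, f}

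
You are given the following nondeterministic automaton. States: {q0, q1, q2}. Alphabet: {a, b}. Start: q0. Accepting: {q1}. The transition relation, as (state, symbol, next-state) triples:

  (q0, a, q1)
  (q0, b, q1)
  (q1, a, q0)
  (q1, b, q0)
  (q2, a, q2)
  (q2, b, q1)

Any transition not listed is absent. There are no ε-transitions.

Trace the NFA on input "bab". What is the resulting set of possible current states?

{q1}

Start in {q0}.
Read 'b': q0→{q1}; now {q1}.
Read 'a': q1→{q0}; now {q0}.
Read 'b': q0→{q1}; now {q1}.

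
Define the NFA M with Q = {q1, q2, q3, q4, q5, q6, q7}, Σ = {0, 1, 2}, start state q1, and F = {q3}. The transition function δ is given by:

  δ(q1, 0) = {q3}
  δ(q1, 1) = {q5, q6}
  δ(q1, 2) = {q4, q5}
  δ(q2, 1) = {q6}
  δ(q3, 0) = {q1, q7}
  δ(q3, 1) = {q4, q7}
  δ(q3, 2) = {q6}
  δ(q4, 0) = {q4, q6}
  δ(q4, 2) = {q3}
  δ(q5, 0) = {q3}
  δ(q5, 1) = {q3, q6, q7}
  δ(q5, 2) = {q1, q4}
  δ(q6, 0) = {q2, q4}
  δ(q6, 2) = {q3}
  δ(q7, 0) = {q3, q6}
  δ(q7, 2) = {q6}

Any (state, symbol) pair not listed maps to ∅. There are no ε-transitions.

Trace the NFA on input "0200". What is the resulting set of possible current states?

{q4, q6}

Start in {q1}.
Read '0': q1→{q3}; now {q3}.
Read '2': q3→{q6}; now {q6}.
Read '0': q6→{q2, q4}; now {q2, q4}.
Read '0': q2→∅, q4→{q4, q6}; now {q4, q6}.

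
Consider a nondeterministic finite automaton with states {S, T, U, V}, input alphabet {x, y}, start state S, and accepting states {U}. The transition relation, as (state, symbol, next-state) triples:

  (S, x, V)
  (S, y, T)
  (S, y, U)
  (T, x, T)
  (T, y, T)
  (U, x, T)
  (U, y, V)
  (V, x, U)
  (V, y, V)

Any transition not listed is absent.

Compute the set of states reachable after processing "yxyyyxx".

Start in {S}.
Read 'y': {S} → {T, U}.
Read 'x': {T, U} → {T}.
Read 'y': {T} → {T}.
Read 'y': {T} → {T}.
Read 'y': {T} → {T}.
Read 'x': {T} → {T}.
Read 'x': {T} → {T}.

{T}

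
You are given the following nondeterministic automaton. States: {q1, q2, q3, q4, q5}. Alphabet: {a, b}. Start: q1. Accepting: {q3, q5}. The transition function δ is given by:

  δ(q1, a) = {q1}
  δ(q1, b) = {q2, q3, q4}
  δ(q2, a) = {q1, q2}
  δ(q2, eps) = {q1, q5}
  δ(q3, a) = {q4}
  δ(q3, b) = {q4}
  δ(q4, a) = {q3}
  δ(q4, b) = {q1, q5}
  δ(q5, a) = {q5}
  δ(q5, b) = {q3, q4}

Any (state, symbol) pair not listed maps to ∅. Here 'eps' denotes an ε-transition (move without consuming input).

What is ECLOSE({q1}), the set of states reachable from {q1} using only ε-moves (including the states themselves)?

{q1}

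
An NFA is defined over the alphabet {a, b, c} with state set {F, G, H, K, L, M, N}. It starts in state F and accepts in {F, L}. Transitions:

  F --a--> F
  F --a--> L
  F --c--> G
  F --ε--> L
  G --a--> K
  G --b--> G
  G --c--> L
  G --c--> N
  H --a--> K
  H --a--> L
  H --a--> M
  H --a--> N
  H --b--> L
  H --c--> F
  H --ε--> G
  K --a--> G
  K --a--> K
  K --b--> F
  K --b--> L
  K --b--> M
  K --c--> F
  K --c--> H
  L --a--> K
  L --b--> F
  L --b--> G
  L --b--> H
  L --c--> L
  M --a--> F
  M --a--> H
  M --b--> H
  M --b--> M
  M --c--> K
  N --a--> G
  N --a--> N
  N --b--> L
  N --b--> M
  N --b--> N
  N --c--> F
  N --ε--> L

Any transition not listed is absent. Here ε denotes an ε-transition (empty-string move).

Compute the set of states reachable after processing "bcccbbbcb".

Start: ε-closure({F}) = {F, L}.
Read 'b': {F, L} → {F, G, H, L}.
Read 'c': {F, G, H, L} → {F, G, L, N}.
Read 'c': {F, G, L, N} → {F, G, L, N}.
Read 'c': {F, G, L, N} → {F, G, L, N}.
Read 'b': {F, G, L, N} → {F, G, H, L, M, N}.
Read 'b': {F, G, H, L, M, N} → {F, G, H, L, M, N}.
Read 'b': {F, G, H, L, M, N} → {F, G, H, L, M, N}.
Read 'c': {F, G, H, L, M, N} → {F, G, K, L, N}.
Read 'b': {F, G, K, L, N} → {F, G, H, L, M, N}.

{F, G, H, L, M, N}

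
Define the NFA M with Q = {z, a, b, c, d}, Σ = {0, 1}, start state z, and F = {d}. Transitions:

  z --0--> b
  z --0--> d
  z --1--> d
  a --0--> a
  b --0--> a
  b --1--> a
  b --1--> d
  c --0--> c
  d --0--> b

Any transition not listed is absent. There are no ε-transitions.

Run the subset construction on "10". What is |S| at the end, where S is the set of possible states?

Start in {z}.
Read '1': z→{d}; now {d}.
Read '0': d→{b}; now {b}.
That set has 1 state.

1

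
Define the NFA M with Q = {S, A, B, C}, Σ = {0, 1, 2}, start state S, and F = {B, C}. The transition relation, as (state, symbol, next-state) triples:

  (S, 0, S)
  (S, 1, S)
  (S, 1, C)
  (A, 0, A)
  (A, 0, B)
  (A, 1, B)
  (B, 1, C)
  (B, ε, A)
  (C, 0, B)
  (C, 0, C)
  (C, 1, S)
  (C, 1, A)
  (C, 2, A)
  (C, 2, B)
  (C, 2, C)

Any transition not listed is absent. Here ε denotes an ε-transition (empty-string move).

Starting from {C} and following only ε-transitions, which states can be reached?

{C}

Begin with {C}.
No ε-moves leave this set, so the closure equals the set itself.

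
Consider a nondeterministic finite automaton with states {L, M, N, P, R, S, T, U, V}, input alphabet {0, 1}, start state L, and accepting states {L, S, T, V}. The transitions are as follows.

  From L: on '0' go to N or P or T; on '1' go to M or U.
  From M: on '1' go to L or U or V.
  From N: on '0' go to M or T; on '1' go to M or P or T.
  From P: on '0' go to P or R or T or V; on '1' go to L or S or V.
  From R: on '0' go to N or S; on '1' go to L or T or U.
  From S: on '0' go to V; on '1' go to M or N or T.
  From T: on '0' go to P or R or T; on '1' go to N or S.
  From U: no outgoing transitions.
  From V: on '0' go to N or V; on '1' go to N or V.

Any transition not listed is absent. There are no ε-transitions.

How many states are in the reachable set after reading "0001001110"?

6

Start in {L}.
Read '0': {L} → {N, P, T}.
Read '0': {N, P, T} → {M, P, R, T, V}.
Read '0': {M, P, R, T, V} → {N, P, R, S, T, V}.
Read '1': {N, P, R, S, T, V} → {L, M, N, P, S, T, U, V}.
Read '0': {L, M, N, P, S, T, U, V} → {M, N, P, R, T, V}.
Read '0': {M, N, P, R, T, V} → {M, N, P, R, S, T, V}.
Read '1': {M, N, P, R, S, T, V} → {L, M, N, P, S, T, U, V}.
Read '1': {L, M, N, P, S, T, U, V} → {L, M, N, P, S, T, U, V}.
Read '1': {L, M, N, P, S, T, U, V} → {L, M, N, P, S, T, U, V}.
Read '0': {L, M, N, P, S, T, U, V} → {M, N, P, R, T, V}.
That set has 6 states.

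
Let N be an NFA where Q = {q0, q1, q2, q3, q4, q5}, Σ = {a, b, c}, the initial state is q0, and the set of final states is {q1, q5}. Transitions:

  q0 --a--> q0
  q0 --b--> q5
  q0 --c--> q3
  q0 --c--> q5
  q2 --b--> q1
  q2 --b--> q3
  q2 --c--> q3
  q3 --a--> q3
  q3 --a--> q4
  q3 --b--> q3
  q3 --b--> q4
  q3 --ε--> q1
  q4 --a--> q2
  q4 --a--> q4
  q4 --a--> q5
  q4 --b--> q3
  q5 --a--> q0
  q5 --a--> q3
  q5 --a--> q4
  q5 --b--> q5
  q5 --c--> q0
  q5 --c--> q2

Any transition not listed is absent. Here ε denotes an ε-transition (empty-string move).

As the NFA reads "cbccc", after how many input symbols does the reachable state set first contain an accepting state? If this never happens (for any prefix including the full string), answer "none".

Start in {q0}.
Read 'c': {q0} → {q1, q3, q5}.
None of the earlier sets intersect F, but {q1, q3, q5} does.

1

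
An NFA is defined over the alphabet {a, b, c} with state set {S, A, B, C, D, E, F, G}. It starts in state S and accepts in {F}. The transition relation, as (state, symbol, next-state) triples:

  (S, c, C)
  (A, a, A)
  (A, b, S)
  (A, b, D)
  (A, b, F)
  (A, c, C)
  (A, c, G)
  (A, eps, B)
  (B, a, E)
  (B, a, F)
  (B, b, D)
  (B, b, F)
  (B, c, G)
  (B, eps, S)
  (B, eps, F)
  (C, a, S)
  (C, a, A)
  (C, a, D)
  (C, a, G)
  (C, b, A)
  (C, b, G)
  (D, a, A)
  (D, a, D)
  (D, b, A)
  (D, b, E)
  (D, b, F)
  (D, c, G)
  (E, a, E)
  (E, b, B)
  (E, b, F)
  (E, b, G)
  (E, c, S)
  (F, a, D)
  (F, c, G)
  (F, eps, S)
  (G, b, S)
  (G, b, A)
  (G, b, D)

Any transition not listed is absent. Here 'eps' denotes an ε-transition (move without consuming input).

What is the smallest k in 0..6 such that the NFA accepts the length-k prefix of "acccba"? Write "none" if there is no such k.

none

Start in {S}.
Read 'a': {S} → ∅.
The set is empty and remains empty for the remaining 5 symbols.
No reachable set along the way intersects F.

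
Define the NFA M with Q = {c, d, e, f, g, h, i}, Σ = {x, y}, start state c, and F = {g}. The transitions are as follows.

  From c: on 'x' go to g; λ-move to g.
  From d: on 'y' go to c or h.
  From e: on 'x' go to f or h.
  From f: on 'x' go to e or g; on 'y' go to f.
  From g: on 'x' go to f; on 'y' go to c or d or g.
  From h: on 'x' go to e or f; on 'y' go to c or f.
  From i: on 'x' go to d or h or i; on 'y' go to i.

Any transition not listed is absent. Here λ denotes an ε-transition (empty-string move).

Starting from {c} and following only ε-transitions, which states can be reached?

{c, g}

Begin with {c}.
ε-move c → g; add g.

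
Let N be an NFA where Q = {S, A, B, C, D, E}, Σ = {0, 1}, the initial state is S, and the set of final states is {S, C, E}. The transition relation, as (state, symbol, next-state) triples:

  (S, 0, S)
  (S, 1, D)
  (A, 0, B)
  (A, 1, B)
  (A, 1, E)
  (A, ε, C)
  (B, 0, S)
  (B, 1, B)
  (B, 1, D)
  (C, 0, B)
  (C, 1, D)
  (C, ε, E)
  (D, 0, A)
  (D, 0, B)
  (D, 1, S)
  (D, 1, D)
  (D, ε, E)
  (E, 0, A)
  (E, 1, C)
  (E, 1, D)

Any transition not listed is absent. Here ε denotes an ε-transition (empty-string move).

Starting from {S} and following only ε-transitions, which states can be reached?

Begin with {S}.
No ε-moves leave this set, so the closure equals the set itself.

{S}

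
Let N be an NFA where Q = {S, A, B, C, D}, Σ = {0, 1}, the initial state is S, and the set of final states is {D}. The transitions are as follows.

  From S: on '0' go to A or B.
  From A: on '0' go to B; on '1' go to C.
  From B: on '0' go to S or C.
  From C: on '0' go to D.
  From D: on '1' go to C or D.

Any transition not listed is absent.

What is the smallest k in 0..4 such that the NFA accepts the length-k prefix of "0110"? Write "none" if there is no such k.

Start in {S}.
Read '0': S→{A, B}; now {A, B}.
Read '1': A→{C}, B→∅; now {C}.
Read '1': C→∅; now ∅.
The set is empty and remains empty for the remaining 1 symbol.
No reachable set along the way intersects F.

none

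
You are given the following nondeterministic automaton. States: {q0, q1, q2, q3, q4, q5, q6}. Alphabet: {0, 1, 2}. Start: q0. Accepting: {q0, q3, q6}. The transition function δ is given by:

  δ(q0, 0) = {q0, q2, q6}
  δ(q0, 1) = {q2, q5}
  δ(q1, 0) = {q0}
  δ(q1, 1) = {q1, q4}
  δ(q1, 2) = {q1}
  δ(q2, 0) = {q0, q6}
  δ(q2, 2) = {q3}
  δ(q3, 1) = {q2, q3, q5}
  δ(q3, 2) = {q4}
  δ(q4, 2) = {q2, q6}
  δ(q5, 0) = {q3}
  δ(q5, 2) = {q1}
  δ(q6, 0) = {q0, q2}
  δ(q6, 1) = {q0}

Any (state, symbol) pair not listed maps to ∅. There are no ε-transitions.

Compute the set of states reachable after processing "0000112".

Start in {q0}.
Read '0': {q0} → {q0, q2, q6}.
Read '0': {q0, q2, q6} → {q0, q2, q6}.
Read '0': {q0, q2, q6} → {q0, q2, q6}.
Read '0': {q0, q2, q6} → {q0, q2, q6}.
Read '1': {q0, q2, q6} → {q0, q2, q5}.
Read '1': {q0, q2, q5} → {q2, q5}.
Read '2': {q2, q5} → {q1, q3}.

{q1, q3}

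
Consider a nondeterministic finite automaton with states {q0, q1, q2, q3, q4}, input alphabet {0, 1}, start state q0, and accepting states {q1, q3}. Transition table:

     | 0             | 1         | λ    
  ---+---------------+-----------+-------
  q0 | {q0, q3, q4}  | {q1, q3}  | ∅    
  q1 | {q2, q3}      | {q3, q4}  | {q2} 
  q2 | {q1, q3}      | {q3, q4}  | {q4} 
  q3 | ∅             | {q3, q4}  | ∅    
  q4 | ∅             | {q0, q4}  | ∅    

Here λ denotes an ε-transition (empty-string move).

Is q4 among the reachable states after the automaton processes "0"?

Start in {q0}.
Read '0': q0→{q0, q3, q4}; now {q0, q3, q4}.
State q4 is in {q0, q3, q4}.

Yes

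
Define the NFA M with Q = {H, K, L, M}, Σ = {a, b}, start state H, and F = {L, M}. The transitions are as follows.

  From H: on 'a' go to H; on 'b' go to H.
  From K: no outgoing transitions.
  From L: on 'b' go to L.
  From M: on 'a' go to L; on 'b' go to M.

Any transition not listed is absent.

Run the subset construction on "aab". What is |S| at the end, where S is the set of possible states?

1

Start in {H}.
Read 'a': H→{H}; now {H}.
Read 'a': H→{H}; now {H}.
Read 'b': H→{H}; now {H}.
That set has 1 state.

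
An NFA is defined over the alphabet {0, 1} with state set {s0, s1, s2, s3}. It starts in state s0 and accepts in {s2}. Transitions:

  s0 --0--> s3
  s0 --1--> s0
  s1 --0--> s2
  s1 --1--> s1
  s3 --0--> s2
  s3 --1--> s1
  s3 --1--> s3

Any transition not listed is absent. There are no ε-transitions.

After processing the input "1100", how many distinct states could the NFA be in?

1

Start in {s0}.
Read '1': s0→{s0}; now {s0}.
Read '1': s0→{s0}; now {s0}.
Read '0': s0→{s3}; now {s3}.
Read '0': s3→{s2}; now {s2}.
That set has 1 state.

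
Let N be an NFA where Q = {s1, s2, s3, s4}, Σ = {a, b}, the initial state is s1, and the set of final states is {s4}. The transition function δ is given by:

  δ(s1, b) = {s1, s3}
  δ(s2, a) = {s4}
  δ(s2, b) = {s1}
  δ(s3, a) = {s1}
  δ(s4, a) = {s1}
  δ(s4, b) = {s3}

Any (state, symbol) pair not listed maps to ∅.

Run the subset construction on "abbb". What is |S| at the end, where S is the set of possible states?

0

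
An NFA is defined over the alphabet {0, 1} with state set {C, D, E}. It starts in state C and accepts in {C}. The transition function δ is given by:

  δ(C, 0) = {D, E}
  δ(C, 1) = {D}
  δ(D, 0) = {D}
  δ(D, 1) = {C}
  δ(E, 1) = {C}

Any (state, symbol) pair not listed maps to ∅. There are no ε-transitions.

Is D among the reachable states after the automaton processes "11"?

Start in {C}.
Read '1': {C} → {D}.
Read '1': {D} → {C}.
State D is not in {C}.

No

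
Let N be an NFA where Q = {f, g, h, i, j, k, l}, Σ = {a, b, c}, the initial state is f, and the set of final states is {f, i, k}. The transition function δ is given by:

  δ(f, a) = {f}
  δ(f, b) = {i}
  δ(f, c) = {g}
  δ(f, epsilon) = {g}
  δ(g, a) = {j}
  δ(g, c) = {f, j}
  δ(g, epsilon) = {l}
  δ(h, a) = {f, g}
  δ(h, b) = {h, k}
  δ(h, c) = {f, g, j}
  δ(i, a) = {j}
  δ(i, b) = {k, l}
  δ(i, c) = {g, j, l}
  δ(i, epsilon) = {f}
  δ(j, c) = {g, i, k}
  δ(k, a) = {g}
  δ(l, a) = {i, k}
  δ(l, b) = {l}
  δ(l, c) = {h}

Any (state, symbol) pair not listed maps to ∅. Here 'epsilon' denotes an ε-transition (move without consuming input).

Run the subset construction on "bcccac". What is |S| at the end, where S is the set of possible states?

7

Start: ε-closure({f}) = {f, g, l}.
Read 'b': f→{i}, g→∅, l→{l}; union {i, l}; ε-closure = {f, g, i, l}.
Read 'c': f→{g}, g→{f, j}, i→{g, j, l}, l→{h}; now {f, g, h, j, l}.
Read 'c': f→{g}, g→{f, j}, h→{f, g, j}, j→{g, i, k}, l→{h}; union {f, g, h, i, j, k}; ε-closure = {f, g, h, i, j, k, l}.
Read 'c': f→{g}, g→{f, j}, h→{f, g, j}, i→{g, j, l}, j→{g, i, k}, k→∅, l→{h}; now {f, g, h, i, j, k, l}.
Read 'a': f→{f}, g→{j}, h→{f, g}, i→{j}, j→∅, k→{g}, l→{i, k}; union {f, g, i, j, k}; ε-closure = {f, g, i, j, k, l}.
Read 'c': f→{g}, g→{f, j}, i→{g, j, l}, j→{g, i, k}, k→∅, l→{h}; now {f, g, h, i, j, k, l}.
That set has 7 states.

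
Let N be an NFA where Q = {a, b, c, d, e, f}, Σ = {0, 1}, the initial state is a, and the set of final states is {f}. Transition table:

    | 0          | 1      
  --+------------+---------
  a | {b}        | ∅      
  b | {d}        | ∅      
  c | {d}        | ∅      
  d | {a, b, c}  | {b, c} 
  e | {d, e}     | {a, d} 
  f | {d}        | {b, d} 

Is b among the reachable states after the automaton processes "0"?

Start in {a}.
Read '0': {a} → {b}.
State b is in {b}.

Yes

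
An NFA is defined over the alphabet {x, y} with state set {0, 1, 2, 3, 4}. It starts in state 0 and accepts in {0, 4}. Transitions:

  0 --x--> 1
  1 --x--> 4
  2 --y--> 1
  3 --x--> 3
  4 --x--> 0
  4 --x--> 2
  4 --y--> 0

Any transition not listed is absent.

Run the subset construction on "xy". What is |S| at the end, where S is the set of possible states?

Start in {0}.
Read 'x': 0→{1}; now {1}.
Read 'y': 1→∅; now ∅.
That set has 0 states.

0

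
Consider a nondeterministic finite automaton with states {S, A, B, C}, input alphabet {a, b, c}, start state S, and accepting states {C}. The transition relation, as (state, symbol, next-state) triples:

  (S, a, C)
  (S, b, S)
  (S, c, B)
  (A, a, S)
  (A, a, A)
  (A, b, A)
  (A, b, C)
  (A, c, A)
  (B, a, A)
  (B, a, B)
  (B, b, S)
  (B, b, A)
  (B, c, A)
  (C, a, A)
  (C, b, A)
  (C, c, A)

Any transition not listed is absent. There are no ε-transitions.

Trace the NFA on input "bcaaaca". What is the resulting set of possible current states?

Start in {S}.
Read 'b': {S} → {S}.
Read 'c': {S} → {B}.
Read 'a': {B} → {A, B}.
Read 'a': {A, B} → {S, A, B}.
Read 'a': {S, A, B} → {S, A, B, C}.
Read 'c': {S, A, B, C} → {A, B}.
Read 'a': {A, B} → {S, A, B}.

{S, A, B}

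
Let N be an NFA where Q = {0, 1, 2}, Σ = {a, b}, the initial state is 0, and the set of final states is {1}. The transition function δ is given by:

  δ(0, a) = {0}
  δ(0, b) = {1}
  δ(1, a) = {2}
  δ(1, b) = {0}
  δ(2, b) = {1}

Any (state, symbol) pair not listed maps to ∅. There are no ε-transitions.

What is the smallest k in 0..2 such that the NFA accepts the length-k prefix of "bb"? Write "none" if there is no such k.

Start in {0}.
Read 'b': 0→{1}; now {1}.
None of the earlier sets intersect F, but {1} does.

1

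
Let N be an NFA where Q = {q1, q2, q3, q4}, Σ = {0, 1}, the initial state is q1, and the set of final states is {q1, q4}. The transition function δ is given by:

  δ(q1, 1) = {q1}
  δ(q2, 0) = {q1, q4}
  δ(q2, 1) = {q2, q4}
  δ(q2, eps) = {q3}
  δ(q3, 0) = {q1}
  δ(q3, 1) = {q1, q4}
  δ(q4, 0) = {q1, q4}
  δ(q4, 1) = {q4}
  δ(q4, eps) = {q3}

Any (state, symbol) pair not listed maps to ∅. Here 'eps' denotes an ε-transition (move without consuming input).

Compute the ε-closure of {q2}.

{q2, q3}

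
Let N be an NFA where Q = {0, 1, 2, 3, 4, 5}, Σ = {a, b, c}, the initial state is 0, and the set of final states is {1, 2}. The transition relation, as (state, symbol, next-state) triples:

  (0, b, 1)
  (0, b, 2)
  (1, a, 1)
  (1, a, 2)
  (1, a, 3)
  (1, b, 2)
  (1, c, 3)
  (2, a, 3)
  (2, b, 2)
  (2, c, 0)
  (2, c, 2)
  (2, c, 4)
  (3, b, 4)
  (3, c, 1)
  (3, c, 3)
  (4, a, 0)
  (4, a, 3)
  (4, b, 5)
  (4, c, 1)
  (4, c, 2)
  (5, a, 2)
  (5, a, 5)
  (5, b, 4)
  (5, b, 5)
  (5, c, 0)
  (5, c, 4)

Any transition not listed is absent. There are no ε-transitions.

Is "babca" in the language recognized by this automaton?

Yes

Start in {0}.
Read 'b': {0} → {1, 2}.
Read 'a': {1, 2} → {1, 2, 3}.
Read 'b': {1, 2, 3} → {2, 4}.
Read 'c': {2, 4} → {0, 1, 2, 4}.
Read 'a': {0, 1, 2, 4} → {0, 1, 2, 3}.
The final set {0, 1, 2, 3} contains the accepting states 1, 2.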